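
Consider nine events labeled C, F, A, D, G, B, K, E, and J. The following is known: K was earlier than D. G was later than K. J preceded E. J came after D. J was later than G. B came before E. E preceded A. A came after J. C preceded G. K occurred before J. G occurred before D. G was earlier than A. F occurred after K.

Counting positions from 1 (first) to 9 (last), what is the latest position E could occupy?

8

E must come before A — 1 event forced after it.
Everything else can be placed before E in some valid order, so E can sit as late as position 9 − 1 = 8.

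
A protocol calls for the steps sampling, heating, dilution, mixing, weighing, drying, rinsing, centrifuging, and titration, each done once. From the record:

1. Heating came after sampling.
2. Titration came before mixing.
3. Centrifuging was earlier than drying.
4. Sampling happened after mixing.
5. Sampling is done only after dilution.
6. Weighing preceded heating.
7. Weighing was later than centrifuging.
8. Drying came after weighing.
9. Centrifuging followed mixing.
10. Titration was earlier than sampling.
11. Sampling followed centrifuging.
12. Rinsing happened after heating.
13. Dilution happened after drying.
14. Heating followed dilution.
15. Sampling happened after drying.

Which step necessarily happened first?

Titration has a chain of constraints placing it before every other step, so titration must be first.

titration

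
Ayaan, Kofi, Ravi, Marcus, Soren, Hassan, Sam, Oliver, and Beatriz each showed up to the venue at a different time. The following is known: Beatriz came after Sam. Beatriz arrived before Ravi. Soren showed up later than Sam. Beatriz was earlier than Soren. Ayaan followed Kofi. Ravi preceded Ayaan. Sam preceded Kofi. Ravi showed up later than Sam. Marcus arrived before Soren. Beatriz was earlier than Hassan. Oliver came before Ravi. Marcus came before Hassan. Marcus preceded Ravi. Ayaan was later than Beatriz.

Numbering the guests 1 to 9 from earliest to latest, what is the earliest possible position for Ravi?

5

Beatriz, Marcus, Oliver, and Sam must all come before Ravi — 4 forced predecessors.
Nothing else is forced ahead of Ravi, so their earliest slot is position 4 + 1 = 5.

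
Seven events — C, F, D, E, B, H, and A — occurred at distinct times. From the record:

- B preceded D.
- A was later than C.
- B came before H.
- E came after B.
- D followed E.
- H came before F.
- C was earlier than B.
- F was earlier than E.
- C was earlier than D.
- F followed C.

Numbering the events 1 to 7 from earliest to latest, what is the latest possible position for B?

3

B must come before D, E, F, and H — 4 events forced after it.
Everything else can be placed before B in some valid order, so B can sit as late as position 7 − 4 = 3.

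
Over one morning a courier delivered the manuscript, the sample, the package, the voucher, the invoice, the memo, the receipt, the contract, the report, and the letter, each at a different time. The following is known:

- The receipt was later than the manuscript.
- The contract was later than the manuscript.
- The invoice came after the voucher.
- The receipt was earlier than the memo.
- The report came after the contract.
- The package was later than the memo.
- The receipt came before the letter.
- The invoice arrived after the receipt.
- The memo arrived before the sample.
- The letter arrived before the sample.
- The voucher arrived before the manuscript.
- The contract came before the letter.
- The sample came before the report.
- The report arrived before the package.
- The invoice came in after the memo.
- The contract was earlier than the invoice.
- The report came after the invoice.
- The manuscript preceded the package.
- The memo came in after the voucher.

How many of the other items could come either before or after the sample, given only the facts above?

Forced before the sample: the contract, the letter, the manuscript, the memo, the receipt, and the voucher; forced after the sample: the package and the report.
That leaves the invoice with no forced order relative to the sample — 1.

1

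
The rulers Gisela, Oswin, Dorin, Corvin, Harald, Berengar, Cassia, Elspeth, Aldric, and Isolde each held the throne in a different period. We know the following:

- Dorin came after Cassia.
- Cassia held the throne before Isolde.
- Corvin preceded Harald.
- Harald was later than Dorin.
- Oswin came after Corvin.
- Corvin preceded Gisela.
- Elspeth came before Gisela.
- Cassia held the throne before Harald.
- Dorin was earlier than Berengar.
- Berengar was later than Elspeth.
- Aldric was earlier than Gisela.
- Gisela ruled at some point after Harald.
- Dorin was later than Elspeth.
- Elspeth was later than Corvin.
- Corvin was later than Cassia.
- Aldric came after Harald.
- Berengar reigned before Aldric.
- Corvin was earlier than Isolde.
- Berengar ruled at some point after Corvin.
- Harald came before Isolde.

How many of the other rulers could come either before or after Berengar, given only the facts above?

3

Forced before Berengar: Cassia, Corvin, Dorin, and Elspeth; forced after Berengar: Aldric and Gisela.
That leaves Harald, Isolde, and Oswin with no forced order relative to Berengar — 3.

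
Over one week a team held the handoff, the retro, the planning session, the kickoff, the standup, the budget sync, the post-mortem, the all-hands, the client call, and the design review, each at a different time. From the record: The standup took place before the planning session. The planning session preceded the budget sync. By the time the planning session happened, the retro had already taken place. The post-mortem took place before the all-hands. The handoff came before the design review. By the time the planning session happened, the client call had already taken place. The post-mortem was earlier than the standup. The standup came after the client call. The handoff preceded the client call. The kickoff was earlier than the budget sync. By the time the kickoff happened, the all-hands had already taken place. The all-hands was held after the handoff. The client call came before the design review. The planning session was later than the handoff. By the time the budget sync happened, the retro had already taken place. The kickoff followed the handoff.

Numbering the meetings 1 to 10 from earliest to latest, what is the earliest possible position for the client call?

2

The handoff must come before the client call — 1 forced predecessor.
Nothing else is forced ahead of the client call, so its earliest slot is position 1 + 1 = 2.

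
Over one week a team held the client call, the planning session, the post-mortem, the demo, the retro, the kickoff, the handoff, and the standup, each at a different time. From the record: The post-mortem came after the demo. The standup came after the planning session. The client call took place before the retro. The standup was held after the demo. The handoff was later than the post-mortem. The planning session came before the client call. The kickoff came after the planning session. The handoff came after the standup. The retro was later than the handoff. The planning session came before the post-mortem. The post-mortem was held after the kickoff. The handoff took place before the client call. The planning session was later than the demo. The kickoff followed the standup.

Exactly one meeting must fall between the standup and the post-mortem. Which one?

the kickoff

Tracing the constraints gives the standup → the kickoff → the post-mortem, so the kickoff sits after the standup and before the post-mortem.
No other meeting is forced both after the standup and before the post-mortem.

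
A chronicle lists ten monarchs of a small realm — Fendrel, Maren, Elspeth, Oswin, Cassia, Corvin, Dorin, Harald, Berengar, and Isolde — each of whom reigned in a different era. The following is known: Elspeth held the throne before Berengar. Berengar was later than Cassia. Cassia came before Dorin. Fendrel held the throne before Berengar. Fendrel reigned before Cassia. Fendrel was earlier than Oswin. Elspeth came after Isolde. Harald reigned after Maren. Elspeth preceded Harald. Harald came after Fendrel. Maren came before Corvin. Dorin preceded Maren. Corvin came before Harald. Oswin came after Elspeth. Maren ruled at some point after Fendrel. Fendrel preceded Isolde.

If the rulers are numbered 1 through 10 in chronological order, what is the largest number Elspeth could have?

Elspeth must come before Berengar, Harald, and Oswin — 3 rulers forced after them.
Everything else can be placed before Elspeth in some valid order, so Elspeth can sit as late as position 10 − 3 = 7.

7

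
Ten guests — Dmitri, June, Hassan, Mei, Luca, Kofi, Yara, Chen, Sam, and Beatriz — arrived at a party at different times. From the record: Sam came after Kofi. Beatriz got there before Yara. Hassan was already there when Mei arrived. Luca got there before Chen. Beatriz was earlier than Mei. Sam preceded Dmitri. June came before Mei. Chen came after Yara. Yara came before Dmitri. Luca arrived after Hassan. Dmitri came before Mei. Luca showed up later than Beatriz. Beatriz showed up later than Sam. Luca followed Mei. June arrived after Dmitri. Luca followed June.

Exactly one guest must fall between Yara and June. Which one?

Tracing the constraints gives Yara → Dmitri → June, so Dmitri sits after Yara and before June.
No other guest is forced both after Yara and before June.

Dmitri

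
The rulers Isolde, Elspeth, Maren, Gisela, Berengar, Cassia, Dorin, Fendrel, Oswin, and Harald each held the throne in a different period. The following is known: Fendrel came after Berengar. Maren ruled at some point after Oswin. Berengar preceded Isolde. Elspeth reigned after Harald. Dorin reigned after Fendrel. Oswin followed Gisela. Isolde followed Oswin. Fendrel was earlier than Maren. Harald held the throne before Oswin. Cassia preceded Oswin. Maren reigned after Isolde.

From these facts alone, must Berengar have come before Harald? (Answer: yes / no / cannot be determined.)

No chain of stated constraints runs from Berengar to Harald, and none runs from Harald to Berengar either.
So the relative order of Berengar and Harald is not fixed by the given facts.

cannot be determined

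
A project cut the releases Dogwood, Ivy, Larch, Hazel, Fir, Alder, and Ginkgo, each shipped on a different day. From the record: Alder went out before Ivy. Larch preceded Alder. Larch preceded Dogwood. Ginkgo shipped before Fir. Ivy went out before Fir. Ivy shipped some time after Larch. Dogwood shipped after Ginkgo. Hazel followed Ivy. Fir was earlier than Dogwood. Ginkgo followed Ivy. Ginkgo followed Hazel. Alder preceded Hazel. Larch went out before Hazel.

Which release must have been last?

Every other release has a chain of constraints placing it before Dogwood, so Dogwood is last.

Dogwood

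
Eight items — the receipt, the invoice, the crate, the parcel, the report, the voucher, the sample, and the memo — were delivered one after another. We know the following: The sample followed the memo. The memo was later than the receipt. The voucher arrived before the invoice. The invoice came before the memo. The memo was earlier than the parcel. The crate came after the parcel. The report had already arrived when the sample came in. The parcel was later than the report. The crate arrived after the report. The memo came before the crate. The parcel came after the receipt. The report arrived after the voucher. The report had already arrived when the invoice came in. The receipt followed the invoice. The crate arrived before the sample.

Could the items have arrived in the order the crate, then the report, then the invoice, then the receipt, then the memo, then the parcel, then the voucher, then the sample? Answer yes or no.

no

The constraints require the parcel before the crate, but in the proposed sequence the crate appears ahead of the parcel. That one violation is enough.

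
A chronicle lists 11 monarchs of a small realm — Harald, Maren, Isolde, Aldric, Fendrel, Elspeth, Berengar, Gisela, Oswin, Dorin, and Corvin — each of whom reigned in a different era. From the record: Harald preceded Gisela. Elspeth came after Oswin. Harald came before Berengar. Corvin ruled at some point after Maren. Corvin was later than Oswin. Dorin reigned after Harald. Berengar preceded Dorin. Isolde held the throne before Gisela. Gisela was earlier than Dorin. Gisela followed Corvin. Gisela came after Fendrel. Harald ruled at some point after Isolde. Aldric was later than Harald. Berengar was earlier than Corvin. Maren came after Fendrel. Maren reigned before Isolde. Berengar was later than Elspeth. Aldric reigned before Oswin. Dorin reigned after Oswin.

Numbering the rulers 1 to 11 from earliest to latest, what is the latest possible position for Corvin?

Corvin must come before Dorin and Gisela — 2 rulers forced after them.
Everything else can be placed before Corvin in some valid order, so Corvin can sit as late as position 11 − 2 = 9.

9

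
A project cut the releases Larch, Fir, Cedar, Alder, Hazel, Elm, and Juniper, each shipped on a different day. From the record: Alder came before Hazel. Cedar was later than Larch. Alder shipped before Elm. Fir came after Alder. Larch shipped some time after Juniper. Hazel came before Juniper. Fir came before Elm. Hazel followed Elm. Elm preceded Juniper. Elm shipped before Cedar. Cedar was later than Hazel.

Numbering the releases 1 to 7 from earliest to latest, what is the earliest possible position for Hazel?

4

Alder, Elm, and Fir must all come before Hazel — 3 forced predecessors.
Nothing else is forced ahead of Hazel, so its earliest slot is position 3 + 1 = 4.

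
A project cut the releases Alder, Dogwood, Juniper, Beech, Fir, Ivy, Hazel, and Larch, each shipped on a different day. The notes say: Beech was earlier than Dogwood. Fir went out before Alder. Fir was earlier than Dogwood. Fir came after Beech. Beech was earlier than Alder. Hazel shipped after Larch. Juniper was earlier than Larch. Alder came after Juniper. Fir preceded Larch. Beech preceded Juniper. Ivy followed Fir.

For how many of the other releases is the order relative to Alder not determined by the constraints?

4

Forced before Alder: Beech, Fir, and Juniper.
That leaves Dogwood, Hazel, Ivy, and Larch with no forced order relative to Alder — 4.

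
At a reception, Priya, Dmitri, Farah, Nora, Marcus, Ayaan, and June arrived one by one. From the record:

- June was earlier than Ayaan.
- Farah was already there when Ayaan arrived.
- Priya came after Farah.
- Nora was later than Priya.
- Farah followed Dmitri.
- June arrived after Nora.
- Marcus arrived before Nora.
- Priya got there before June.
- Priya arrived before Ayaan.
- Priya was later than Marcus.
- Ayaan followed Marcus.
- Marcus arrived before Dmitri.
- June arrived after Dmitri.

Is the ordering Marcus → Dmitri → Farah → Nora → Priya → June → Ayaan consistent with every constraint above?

The constraints require Priya before Nora, but in the proposed sequence Nora appears ahead of Priya. That one violation is enough.

no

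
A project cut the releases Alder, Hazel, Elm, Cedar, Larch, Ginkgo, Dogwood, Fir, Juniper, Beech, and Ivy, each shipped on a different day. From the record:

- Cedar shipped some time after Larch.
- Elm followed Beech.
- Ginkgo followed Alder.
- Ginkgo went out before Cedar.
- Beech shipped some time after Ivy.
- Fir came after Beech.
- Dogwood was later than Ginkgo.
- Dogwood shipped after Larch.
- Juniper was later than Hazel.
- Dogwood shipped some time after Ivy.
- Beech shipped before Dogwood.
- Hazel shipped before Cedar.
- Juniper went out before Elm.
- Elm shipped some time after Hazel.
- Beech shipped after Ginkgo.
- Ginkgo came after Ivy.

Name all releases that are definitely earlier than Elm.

Directly stated before Elm: Beech, Hazel, and Juniper.
Alder reaches Elm via Alder → Ginkgo → Beech → Elm.
Ginkgo reaches Elm via Ginkgo → Beech → Elm.
Ivy reaches Elm via Ivy → Beech → Elm.
No chain forces Larch (or any of the others) ahead of Elm.

Alder, Beech, Ginkgo, Hazel, Ivy, Juniper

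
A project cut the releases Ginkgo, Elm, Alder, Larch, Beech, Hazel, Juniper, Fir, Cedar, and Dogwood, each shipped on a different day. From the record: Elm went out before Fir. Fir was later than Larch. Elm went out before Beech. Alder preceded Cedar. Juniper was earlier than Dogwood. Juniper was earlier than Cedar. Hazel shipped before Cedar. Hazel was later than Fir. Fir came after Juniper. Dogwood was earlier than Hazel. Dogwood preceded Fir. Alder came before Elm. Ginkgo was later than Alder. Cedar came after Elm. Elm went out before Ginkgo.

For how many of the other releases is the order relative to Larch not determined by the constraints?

Forced after Larch: Cedar, Fir, and Hazel.
That leaves Alder, Beech, Dogwood, Elm, Ginkgo, and Juniper with no forced order relative to Larch — 6.

6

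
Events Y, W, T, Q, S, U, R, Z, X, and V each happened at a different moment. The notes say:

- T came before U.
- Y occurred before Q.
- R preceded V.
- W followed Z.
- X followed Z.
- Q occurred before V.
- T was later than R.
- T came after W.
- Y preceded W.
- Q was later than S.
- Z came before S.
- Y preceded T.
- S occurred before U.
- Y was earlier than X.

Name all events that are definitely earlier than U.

R, S, T, W, Y, Z

Directly stated before U: S and T.
R reaches U via R → T → U.
W reaches U via W → T → U.
Y reaches U via Y → T → U.
Likewise Z reaches U by chaining the stated constraints.
No chain forces V (or any of the others) ahead of U.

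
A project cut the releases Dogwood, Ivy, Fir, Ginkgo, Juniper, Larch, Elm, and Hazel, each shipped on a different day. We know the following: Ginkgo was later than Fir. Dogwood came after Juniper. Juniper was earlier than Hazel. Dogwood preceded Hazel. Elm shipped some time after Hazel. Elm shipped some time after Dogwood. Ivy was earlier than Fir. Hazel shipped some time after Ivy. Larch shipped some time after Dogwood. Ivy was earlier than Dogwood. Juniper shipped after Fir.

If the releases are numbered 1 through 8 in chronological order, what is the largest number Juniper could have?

4

Juniper must come before Dogwood, Elm, Hazel, and Larch — 4 releases forced after it.
Everything else can be placed before Juniper in some valid order, so Juniper can sit as late as position 8 − 4 = 4.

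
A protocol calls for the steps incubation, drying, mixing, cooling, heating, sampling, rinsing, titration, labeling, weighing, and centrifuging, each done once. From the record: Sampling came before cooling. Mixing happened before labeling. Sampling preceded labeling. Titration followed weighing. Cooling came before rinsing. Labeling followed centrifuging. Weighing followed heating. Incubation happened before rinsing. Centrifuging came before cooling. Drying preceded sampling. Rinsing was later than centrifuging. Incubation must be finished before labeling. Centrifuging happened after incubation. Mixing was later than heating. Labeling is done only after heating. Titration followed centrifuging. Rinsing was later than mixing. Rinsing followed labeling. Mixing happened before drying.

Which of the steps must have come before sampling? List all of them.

drying, heating, mixing

Directly stated before sampling: drying.
Heating reaches sampling via heating → mixing → drying → sampling.
Mixing reaches sampling via mixing → drying → sampling.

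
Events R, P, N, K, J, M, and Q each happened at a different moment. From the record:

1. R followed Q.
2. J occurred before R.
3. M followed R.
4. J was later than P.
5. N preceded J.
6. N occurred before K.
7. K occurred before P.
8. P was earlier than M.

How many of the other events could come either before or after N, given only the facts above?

Forced after N: J, K, M, P, and R.
That leaves Q with no forced order relative to N — 1.

1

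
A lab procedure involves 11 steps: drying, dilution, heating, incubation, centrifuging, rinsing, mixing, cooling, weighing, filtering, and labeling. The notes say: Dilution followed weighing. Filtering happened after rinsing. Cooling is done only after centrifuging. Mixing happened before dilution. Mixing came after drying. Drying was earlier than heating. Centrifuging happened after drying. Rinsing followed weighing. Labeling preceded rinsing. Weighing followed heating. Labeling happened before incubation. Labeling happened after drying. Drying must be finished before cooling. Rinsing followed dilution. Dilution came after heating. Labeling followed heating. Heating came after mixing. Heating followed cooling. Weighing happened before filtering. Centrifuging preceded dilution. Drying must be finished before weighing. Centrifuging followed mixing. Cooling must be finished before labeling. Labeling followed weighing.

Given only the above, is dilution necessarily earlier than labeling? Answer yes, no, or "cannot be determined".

cannot be determined

No chain of stated constraints runs from dilution to labeling, and none runs from labeling to dilution either.
So the relative order of dilution and labeling is not fixed by the given facts.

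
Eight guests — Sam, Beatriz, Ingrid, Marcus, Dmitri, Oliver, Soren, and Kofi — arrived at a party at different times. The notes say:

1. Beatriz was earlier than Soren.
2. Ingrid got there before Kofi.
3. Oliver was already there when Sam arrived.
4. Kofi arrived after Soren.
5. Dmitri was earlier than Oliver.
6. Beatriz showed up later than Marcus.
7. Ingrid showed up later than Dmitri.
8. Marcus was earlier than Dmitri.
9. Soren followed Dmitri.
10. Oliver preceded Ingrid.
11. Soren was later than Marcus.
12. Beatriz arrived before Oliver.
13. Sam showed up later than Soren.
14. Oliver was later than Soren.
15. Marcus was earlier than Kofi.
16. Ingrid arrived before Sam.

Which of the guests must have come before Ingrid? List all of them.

Beatriz, Dmitri, Marcus, Oliver, Soren

Directly stated before Ingrid: Dmitri and Oliver.
Beatriz reaches Ingrid via Beatriz → Oliver → Ingrid.
Marcus reaches Ingrid via Marcus → Dmitri → Ingrid.
Soren reaches Ingrid via Soren → Oliver → Ingrid.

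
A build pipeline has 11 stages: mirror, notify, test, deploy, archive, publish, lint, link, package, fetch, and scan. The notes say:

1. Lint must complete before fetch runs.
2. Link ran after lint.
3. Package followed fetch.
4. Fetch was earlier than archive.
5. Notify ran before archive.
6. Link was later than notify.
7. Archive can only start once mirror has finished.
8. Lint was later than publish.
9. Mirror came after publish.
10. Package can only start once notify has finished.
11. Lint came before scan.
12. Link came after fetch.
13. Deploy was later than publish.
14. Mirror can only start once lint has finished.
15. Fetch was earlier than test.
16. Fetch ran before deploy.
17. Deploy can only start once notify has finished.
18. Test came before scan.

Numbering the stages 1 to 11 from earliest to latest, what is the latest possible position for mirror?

10

Mirror must come before archive — 1 stage forced after it.
Everything else can be placed before mirror in some valid order, so mirror can sit as late as position 11 − 1 = 10.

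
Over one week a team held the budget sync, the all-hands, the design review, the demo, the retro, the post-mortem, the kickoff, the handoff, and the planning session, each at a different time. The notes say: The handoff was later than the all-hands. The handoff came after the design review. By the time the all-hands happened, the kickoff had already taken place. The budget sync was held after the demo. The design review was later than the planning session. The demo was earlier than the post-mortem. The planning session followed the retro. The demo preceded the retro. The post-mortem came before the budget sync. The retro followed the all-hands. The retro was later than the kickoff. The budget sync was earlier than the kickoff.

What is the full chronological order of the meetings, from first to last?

the demo, the post-mortem, the budget sync, the kickoff, the all-hands, the retro, the planning session, the design review, the handoff

The constraints fix every adjacent pair, so only one ordering works:
the demo → the post-mortem → the budget sync → the kickoff → the all-hands → the retro → the planning session → the design review → the handoff.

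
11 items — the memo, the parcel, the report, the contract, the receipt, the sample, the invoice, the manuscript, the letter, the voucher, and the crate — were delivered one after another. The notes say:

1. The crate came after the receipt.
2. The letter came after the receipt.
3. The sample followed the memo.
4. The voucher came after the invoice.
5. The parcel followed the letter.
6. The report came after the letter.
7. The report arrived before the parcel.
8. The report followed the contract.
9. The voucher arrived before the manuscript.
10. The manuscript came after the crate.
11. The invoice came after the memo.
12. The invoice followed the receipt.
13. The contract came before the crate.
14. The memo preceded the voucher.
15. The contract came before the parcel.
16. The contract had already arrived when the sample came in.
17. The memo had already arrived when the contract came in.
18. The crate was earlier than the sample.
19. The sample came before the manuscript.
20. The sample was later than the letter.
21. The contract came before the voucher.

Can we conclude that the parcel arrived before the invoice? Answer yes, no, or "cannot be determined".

No chain of stated constraints runs from the parcel to the invoice, and none runs from the invoice to the parcel either.
So the relative order of the parcel and the invoice is not fixed by the given facts.

cannot be determined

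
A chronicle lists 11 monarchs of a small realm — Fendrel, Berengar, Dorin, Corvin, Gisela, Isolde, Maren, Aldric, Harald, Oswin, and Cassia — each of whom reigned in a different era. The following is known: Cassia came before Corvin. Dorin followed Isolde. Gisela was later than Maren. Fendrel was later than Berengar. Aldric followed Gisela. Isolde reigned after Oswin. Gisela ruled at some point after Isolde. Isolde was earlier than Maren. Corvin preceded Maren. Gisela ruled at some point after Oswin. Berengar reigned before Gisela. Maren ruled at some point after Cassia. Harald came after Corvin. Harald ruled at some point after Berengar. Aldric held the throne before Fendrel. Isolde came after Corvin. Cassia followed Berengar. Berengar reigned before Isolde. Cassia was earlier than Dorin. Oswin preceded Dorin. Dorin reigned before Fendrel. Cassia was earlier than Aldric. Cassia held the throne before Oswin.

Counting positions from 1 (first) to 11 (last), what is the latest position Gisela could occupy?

Gisela must come before Aldric and Fendrel — 2 rulers forced after them.
Everything else can be placed before Gisela in some valid order, so Gisela can sit as late as position 11 − 2 = 9.

9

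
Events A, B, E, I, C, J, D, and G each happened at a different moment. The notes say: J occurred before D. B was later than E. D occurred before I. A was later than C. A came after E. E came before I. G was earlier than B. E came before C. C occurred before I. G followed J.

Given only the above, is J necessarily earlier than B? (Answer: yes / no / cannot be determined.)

yes

Chain the constraints: J → G → B. Each link is directly stated, so J comes before B.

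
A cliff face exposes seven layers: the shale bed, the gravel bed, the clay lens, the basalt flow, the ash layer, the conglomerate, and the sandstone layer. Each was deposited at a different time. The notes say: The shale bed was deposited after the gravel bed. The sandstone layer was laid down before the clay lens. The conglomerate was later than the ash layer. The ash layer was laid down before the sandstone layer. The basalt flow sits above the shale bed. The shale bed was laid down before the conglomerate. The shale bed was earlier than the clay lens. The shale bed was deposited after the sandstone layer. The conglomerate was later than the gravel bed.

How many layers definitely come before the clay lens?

4

Directly stated before the clay lens: the sandstone layer and the shale bed.
The ash layer reaches the clay lens via the ash layer → the sandstone layer → the clay lens.
The gravel bed reaches the clay lens via the gravel bed → the shale bed → the clay lens.
That's the ash layer, the gravel bed, the sandstone layer, and the shale bed — 4 in all.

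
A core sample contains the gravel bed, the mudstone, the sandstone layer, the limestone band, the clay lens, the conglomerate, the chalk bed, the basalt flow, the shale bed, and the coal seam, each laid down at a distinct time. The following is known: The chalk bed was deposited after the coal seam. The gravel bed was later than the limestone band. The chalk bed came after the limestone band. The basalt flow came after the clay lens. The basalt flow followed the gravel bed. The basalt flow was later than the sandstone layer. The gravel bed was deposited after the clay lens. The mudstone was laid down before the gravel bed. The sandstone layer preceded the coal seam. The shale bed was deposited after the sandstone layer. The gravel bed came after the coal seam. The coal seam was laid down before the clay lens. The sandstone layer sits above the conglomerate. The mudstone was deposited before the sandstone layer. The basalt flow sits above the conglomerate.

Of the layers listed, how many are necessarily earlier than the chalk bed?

Directly stated before the chalk bed: the coal seam and the limestone band.
The conglomerate reaches the chalk bed via the conglomerate → the sandstone layer → the coal seam → the chalk bed.
The mudstone reaches the chalk bed via the mudstone → the sandstone layer → the coal seam → the chalk bed.
The sandstone layer reaches the chalk bed via the sandstone layer → the coal seam → the chalk bed.
That's the coal seam, the conglomerate, the limestone band, the mudstone, and the sandstone layer — 5 in all.

5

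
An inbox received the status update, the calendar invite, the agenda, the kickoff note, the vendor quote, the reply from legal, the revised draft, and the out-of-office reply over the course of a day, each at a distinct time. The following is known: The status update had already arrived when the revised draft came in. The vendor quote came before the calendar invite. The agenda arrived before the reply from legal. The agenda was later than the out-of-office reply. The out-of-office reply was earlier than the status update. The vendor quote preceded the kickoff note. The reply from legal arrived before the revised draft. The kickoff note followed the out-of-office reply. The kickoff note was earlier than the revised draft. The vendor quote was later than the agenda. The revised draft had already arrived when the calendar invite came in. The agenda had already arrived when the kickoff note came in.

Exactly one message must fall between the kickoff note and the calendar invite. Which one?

the revised draft

Tracing the constraints gives the kickoff note → the revised draft → the calendar invite, so the revised draft sits after the kickoff note and before the calendar invite.
No other message is forced both after the kickoff note and before the calendar invite.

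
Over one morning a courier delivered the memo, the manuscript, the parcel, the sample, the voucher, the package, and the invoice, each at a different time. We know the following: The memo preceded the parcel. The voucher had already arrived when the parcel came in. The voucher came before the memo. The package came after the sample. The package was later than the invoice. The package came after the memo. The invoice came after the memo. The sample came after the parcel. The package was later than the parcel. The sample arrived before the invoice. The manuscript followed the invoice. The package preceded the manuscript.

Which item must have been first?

The voucher has a chain of constraints placing it before every other item, so the voucher must be first.

the voucher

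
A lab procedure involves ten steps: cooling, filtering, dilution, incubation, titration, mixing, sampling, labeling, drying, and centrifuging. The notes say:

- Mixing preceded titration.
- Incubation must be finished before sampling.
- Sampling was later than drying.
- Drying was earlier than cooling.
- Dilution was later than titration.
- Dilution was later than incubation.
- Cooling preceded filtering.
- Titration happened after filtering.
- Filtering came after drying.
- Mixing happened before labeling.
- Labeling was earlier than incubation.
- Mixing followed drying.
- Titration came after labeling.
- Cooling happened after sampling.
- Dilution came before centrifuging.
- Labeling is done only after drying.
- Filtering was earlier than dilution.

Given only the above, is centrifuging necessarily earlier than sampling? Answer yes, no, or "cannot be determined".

Tracing the constraints gives sampling → cooling → filtering → dilution → centrifuging, so sampling must come before centrifuging.
That means centrifuging cannot be before sampling.

no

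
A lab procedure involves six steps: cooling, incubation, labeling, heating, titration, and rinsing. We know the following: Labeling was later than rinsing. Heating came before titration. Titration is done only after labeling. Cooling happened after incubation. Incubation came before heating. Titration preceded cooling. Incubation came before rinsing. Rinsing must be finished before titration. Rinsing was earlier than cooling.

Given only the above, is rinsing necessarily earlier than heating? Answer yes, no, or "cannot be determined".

No chain of stated constraints runs from rinsing to heating, and none runs from heating to rinsing either.
So the relative order of rinsing and heating is not fixed by the given facts.

cannot be determined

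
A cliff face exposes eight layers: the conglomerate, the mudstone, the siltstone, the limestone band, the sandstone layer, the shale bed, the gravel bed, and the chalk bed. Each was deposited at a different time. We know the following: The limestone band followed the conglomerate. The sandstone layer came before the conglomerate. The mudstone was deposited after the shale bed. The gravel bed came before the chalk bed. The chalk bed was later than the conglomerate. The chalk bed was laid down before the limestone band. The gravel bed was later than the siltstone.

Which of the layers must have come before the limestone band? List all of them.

the chalk bed, the conglomerate, the gravel bed, the sandstone layer, the siltstone

Directly stated before the limestone band: the chalk bed and the conglomerate.
The gravel bed reaches the limestone band via the gravel bed → the chalk bed → the limestone band.
The sandstone layer reaches the limestone band via the sandstone layer → the conglomerate → the limestone band.
The siltstone reaches the limestone band via the siltstone → the gravel bed → the chalk bed → the limestone band.
No chain forces the shale bed (or any of the others) ahead of the limestone band.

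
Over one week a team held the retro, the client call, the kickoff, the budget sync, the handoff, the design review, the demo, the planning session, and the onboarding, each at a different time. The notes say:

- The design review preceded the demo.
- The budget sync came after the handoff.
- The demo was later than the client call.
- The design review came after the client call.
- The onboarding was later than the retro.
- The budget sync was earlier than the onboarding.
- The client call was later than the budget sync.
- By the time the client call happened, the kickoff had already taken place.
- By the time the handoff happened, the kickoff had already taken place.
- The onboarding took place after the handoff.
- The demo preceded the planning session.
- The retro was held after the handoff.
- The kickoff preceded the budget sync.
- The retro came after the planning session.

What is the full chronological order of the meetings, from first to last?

The constraints fix every adjacent pair, so only one ordering works:
the kickoff → the handoff → the budget sync → the client call → the design review → the demo → the planning session → the retro → the onboarding.

the kickoff, the handoff, the budget sync, the client call, the design review, the demo, the planning session, the retro, the onboarding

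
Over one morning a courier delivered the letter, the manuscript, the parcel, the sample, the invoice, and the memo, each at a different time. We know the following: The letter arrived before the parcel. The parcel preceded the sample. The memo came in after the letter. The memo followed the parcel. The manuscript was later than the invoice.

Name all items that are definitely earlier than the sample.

the letter, the parcel

Directly stated before the sample: the parcel.
The letter reaches the sample via the letter → the parcel → the sample.
No chain forces the invoice (or any of the others) ahead of the sample.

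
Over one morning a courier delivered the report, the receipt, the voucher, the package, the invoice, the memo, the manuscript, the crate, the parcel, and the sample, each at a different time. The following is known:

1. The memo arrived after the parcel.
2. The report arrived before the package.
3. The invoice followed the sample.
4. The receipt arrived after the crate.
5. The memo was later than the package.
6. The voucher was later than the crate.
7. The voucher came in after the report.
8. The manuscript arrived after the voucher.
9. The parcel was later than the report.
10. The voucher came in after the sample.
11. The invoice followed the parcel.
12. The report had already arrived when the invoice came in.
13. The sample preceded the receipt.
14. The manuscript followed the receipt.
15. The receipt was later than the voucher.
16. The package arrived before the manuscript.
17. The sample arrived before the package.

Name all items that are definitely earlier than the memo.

Directly stated before the memo: the package and the parcel.
The report reaches the memo via the report → the parcel → the memo.
The sample reaches the memo via the sample → the package → the memo.

the package, the parcel, the report, the sample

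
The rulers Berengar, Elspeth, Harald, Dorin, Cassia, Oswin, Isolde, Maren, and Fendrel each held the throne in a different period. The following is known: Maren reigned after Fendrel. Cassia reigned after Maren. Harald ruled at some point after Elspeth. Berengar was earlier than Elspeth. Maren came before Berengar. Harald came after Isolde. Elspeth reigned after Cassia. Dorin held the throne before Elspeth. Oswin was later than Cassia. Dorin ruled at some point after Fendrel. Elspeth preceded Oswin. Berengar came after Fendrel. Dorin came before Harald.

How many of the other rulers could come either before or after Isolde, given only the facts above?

7

Forced after Isolde: Harald.
That leaves Berengar, Cassia, Dorin, Elspeth, Fendrel, Maren, and Oswin with no forced order relative to Isolde — 7.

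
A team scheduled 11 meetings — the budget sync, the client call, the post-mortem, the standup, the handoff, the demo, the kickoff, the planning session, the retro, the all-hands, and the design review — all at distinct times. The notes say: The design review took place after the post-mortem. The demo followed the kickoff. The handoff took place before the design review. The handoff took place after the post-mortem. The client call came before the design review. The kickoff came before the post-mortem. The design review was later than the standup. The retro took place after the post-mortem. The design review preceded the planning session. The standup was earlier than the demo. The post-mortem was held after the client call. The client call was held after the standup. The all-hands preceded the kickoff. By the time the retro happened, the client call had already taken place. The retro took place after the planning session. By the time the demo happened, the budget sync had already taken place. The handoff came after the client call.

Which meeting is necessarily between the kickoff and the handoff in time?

the post-mortem

Tracing the constraints gives the kickoff → the post-mortem → the handoff, so the post-mortem sits after the kickoff and before the handoff.
No other meeting is forced both after the kickoff and before the handoff.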